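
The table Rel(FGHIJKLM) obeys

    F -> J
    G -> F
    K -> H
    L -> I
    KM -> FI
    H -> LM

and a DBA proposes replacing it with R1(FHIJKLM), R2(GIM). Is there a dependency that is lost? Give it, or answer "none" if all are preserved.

G -> F

Check G → F: no single fragment contains all of {FG}, and the restricted closure of {G} across the fragments never reaches {F}.
F → J is preserved.
K → H is preserved.
L → I is preserved.
KM → FI is preserved.
H → LM is preserved.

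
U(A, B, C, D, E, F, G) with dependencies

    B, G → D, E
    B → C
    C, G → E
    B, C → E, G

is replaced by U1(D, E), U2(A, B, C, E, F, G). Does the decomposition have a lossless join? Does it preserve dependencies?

lossy and not dependency-preserving

Lossless test: (E)⁺ = {E}, which is a superkey of neither fragment — lossy.
Dependency preservation: the restricted closure of {B, G} across the fragments never reaches {D, E}, so B, G → D, E cannot be enforced without a join — not preserved.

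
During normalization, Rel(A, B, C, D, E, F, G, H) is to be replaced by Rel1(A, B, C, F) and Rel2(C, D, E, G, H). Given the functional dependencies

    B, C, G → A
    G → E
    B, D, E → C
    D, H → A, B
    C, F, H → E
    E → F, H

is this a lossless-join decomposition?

Common attributes: Rel1 ∩ Rel2 = {C}.
No dependency enlarges {C}, so (C)⁺ = {C}.
The closure contains neither all of Rel1 = {A, B, C, F} nor all of Rel2 = {C, D, E, G, H}, so the common attributes are not a superkey of either fragment. The join is lossy.

No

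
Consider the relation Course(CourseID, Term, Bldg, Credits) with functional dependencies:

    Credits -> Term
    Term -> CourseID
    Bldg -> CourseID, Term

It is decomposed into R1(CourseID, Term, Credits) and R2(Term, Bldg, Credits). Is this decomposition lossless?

Common attributes: R1 ∩ R2 = {Term, Credits}.
Closure of {Term, Credits}: Term → CourseID applies, adding CourseID. So (Term, Credits)⁺ = {CourseID, Term, Credits}.
This closure contains every attribute of R1, so R1 ∩ R2 → R1. The join is lossless.

Yes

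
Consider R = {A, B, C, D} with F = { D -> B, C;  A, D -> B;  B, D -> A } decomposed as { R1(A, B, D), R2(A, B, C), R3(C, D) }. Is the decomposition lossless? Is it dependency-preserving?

lossless and dependency-preserving

Lossless test (chase): Rows 1 and 3 agree on D; apply D→B, C and equate their B, C entries. Rows 1 and 3 agree on B, D; apply B, D→A and equate their A entries. Row 1 is now all distinguished symbols — the join is lossless.
Dependency preservation: D → B, C is not contained in any single fragment, but the restricted closure of its left-hand side across the fragments still reaches the right-hand side; the remaining FDs each lie inside some fragment. All dependencies are preserved.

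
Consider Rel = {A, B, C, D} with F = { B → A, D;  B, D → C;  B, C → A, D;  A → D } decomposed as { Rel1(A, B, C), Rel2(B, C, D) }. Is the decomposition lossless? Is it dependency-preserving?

Lossless test: (B, C)⁺ = {A, B, C, D}, which contains all of one fragment — lossless.
Dependency preservation: the restricted closure of {A} across the fragments never reaches {D}, so A → D cannot be enforced without a join — not preserved.

lossless but not dependency-preserving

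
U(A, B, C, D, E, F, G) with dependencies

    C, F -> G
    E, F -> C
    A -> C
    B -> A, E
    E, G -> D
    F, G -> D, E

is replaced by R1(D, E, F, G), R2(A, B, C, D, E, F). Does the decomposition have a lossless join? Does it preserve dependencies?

Lossless test: (D, E, F)⁺ = {C, D, E, F, G}, which contains all of one fragment — lossless.
Dependency preservation: C, F → G is not contained in any single fragment, but the restricted closure of its left-hand side across the fragments still reaches the right-hand side; the remaining FDs each lie inside some fragment. All dependencies are preserved.

lossless and dependency-preserving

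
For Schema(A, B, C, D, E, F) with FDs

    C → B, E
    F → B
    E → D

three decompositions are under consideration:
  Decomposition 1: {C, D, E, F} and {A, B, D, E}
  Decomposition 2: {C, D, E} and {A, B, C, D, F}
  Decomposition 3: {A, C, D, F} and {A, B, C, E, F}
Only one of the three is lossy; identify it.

Decomposition 1: common = {D, E}, closure = {D, E} → lossy.
Decomposition 2: common = {C, D}, closure = {B, C, D, E} → lossless.
Decomposition 3: common = {A, C, F}, closure = {A, B, C, D, E, F} → lossless.

Decomposition 1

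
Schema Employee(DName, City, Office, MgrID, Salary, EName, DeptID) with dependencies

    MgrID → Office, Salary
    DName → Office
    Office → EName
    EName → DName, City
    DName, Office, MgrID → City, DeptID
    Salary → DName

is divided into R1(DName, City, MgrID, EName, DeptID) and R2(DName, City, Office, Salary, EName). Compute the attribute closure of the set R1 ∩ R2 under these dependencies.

DName, City, Office, EName

R1 ∩ R2 = {DName, City, EName}.
DName → Office applies, adding Office
Closure: {DName, City, Office, EName}.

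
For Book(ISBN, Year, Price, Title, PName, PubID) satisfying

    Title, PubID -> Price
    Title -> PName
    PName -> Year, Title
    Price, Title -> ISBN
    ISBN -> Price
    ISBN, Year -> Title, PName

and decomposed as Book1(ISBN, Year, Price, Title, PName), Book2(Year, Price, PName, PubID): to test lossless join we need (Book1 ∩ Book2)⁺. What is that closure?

ISBN, Year, Price, Title, PName

Book1 ∩ Book2 = {Year, Price, PName}.
PName → Year, Title applies, adding Title
Price, Title → ISBN applies, adding ISBN
Closure: {ISBN, Year, Price, Title, PName}.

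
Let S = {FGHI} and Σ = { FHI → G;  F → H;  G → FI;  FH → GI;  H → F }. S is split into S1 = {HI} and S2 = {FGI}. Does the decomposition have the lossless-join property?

Common attributes: S1 ∩ S2 = {I}.
No dependency enlarges {I}, so (I)⁺ = {I}.
The closure contains neither all of S1 = {HI} nor all of S2 = {FGI}, so the common attributes are not a superkey of either fragment. The join is lossy.

No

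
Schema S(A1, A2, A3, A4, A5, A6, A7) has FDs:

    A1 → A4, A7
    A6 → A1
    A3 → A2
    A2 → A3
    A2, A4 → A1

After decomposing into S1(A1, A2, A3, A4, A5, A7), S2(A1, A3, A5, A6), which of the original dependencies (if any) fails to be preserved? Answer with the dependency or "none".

A1 → A4, A7 lies within S1.
A6 → A1 lies within S2.
A3 → A2 lies within S1.
A2 → A3 lies within S1.
A2, A4 → A1 lies within S1.
Every dependency is enforceable on the fragments, so the decomposition is dependency-preserving.

none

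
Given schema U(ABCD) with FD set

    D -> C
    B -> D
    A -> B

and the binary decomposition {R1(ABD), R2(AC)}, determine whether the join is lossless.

Common attributes: R1 ∩ R2 = {A}.
Closure of {A}: A → B applies, adding B; B → D applies, adding D; D → C applies, adding C. So (A)⁺ = {ABCD}.
This closure contains every attribute of R1, so R1 ∩ R2 → R1. The join is lossless.

Yes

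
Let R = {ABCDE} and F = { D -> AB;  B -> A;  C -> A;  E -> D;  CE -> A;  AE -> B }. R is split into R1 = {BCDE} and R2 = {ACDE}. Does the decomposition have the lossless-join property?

Yes

Common attributes: R1 ∩ R2 = {CDE}.
Closure of {CDE}: D → AB applies, adding AB. So (CDE)⁺ = {ABCDE}.
This closure contains every attribute of R1, so R1 ∩ R2 → R1. The join is lossless.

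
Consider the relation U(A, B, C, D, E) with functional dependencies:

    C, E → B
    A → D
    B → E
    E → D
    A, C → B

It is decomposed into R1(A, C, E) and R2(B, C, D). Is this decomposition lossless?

No

Common attributes: R1 ∩ R2 = {C}.
No dependency enlarges {C}, so (C)⁺ = {C}.
The closure contains neither all of R1 = {A, C, E} nor all of R2 = {B, C, D}, so the common attributes are not a superkey of either fragment. The join is lossy.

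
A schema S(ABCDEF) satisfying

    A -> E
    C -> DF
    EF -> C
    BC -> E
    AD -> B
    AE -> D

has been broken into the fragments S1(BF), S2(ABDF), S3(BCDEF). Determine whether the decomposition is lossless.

Chase test. Columns are ABCDEF; row i has aⱼ where attribute j ∈ Si, else bᵢⱼ.
Initial tableau (one row per fragment):
  row 1: b11 a2 b13 b14 b15 a6
  row 2: a1 a2 b23 a4 b25 a6
  row 3: b31 a2 a3 a4 a5 a6
No row becomes fully distinguished — the join is lossy.

No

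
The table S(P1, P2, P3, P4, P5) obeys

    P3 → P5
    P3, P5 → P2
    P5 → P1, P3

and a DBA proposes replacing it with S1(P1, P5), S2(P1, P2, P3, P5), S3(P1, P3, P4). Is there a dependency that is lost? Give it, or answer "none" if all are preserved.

P3 → P5 lies within S2.
P3, P5 → P2 lies within S2.
P5 → P1, P3 lies within S2.
Every dependency is enforceable on the fragments, so the decomposition is dependency-preserving.

none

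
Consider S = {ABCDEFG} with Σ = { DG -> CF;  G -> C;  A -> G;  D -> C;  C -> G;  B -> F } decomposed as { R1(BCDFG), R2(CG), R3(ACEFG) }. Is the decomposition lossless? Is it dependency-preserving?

Lossless test (chase): applying each FD to every pair of rows produces no changes in the tableau, so no row becomes fully distinguished — the join is lossy.
Dependency preservation: every FD's attributes lie within a single fragment, so each can be enforced locally — preserved.

lossy but dependency-preserving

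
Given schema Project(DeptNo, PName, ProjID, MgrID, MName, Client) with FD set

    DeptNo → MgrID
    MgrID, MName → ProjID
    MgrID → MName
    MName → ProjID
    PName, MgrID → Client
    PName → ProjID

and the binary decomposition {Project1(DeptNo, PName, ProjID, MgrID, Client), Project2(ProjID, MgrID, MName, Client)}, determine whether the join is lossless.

Common attributes: Project1 ∩ Project2 = {ProjID, MgrID, Client}.
Closure of {ProjID, MgrID, Client}: MgrID → MName applies, adding MName. So (ProjID, MgrID, Client)⁺ = {ProjID, MgrID, MName, Client}.
This closure contains every attribute of Project2, so Project1 ∩ Project2 → Project2. The join is lossless.

Yes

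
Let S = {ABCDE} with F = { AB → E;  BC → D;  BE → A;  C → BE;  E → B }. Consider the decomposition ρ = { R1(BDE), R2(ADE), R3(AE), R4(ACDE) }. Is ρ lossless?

Chase test. Columns are ABCDE; row i has aⱼ where attribute j ∈ Ri, else bᵢⱼ.
Initial tableau (one row per fragment):
  row 1: b11 a2 b13 a4 a5
  row 2: a1 b22 b23 a4 a5
  row 3: a1 b32 b33 b34 a5
  row 4: a1 b42 a3 a4 a5
Rows 1 and 2 agree on E; apply E→B and equate their B entries.
Rows 1 and 3 agree on E; apply E→B and equate their B entries.
Rows 1 and 4 agree on E; apply E→B and equate their B entries.
Rows 1 and 2 agree on BE; apply BE→A and equate their A entries.
Row 4 is now all distinguished symbols — the join is lossless.

Yes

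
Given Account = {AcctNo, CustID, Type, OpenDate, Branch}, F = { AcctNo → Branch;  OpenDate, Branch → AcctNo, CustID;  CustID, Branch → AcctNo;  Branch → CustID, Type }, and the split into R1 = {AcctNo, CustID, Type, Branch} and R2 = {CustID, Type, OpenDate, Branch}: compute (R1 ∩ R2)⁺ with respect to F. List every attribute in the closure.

R1 ∩ R2 = {CustID, Type, Branch}.
CustID, Branch → AcctNo applies, adding AcctNo
Closure: {AcctNo, CustID, Type, Branch}.

AcctNo, CustID, Type, Branch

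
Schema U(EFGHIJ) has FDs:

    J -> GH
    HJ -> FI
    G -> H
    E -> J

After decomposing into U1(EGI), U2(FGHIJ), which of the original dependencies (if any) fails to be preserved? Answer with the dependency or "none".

E -> J

Check E → J: no single fragment contains all of {EJ}, and the restricted closure of {E} across the fragments never reaches {J}.
J → GH is preserved.
HJ → FI is preserved.
G → H is preserved.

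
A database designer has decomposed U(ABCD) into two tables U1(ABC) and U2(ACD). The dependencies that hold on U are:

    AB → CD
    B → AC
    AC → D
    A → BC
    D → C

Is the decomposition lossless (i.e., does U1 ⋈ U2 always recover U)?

Common attributes: U1 ∩ U2 = {AC}.
Closure of {AC}: AC → D applies, adding D; A → BC applies, adding B. So (AC)⁺ = {ABCD}.
This closure contains every attribute of U1, so U1 ∩ U2 → U1. The join is lossless.

Yes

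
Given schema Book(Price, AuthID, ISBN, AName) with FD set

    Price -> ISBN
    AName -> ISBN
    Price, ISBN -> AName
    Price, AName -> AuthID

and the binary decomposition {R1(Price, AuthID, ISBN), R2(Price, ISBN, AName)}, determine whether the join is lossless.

Common attributes: R1 ∩ R2 = {Price, ISBN}.
Closure of {Price, ISBN}: Price, ISBN → AName applies, adding AName; Price, AName → AuthID applies, adding AuthID. So (Price, ISBN)⁺ = {Price, AuthID, ISBN, AName}.
This closure contains every attribute of R1, so R1 ∩ R2 → R1. The join is lossless.

Yes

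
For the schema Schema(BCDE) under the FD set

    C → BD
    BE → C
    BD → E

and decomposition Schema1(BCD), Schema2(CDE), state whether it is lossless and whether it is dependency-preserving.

lossless but not dependency-preserving

Lossless test: (CD)⁺ = {BCDE}, which contains all of one fragment — lossless.
Dependency preservation: the restricted closure of {BE} across the fragments never reaches {C}, so BE → C cannot be enforced without a join — not preserved.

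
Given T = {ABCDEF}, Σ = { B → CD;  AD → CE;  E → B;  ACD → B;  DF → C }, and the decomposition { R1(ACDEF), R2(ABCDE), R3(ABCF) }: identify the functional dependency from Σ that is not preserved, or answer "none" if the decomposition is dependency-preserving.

none

B → CD lies within R2.
AD → CE lies within R1.
E → B lies within R2.
ACD → B lies within R2.
DF → C lies within R1.
Every dependency is enforceable on the fragments, so the decomposition is dependency-preserving.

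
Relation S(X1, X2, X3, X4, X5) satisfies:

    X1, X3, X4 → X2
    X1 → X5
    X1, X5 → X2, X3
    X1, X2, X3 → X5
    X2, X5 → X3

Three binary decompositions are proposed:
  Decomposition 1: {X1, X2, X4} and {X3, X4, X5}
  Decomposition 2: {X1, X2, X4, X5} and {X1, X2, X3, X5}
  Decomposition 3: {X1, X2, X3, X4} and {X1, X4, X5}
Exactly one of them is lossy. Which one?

Decomposition 1

Decomposition 1: common = {X4}, closure = {X4} → lossy.
Decomposition 2: common = {X1, X2, X5}, closure = {X1, X2, X3, X5} → lossless.
Decomposition 3: common = {X1, X4}, closure = {X1, X2, X3, X4, X5} → lossless.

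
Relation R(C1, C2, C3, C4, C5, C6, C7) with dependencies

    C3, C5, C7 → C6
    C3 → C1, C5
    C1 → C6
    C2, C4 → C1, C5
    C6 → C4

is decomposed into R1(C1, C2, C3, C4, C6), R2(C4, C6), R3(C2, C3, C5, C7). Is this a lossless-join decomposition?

Chase test. Columns are C1, C2, C3, C4, C5, C6, C7; row i has aⱼ where attribute j ∈ Ri, else bᵢⱼ.
Initial tableau (one row per fragment):
  row 1: a1 a2 a3 a4 b15 a6 b17
  row 2: b21 b22 b23 a4 b25 a6 b27
  row 3: b31 a2 a3 b34 a5 b36 a7
Rows 1 and 3 agree on C3; apply C3→C1, C5 and equate their C1, C5 entries.
Rows 1 and 3 agree on C1; apply C1→C6 and equate their C6 entries.
Rows 1 and 3 agree on C6; apply C6→C4 and equate their C4 entries.
Row 3 is now all distinguished symbols — the join is lossless.

Yes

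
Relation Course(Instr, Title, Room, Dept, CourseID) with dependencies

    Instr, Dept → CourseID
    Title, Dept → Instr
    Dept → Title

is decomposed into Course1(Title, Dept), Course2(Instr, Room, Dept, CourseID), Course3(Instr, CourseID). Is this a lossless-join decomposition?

Chase test. Columns are Instr, Title, Room, Dept, CourseID; row i has aⱼ where attribute j ∈ Coursei, else bᵢⱼ.
Initial tableau (one row per fragment):
  row 1: b11 a2 b13 a4 b15
  row 2: a1 b22 a3 a4 a5
  row 3: a1 b32 b33 b34 a5
Rows 1 and 2 agree on Dept; apply Dept→Title and equate their Title entries.
Rows 1 and 2 agree on Title, Dept; apply Title, Dept→Instr and equate their Instr entries.
Rows 1 and 2 agree on Instr, Dept; apply Instr, Dept→CourseID and equate their CourseID entries.
Row 2 is now all distinguished symbols — the join is lossless.

Yes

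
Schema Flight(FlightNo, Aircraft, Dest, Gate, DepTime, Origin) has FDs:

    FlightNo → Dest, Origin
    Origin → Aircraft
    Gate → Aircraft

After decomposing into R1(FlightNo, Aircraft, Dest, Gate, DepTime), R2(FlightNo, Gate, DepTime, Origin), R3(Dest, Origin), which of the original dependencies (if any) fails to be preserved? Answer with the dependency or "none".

Check Origin → Aircraft: no single fragment contains all of {Aircraft, Origin}, and the restricted closure of {Origin} across the fragments never reaches {Aircraft}.
FlightNo → Dest, Origin is preserved.
Gate → Aircraft is preserved.

Origin → Aircraft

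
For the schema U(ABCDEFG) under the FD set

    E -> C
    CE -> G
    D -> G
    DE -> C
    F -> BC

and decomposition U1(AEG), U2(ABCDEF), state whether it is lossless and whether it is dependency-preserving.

lossless but not dependency-preserving

Lossless test: (AE)⁺ = {ACEG}, which contains all of one fragment — lossless.
Dependency preservation: the restricted closure of {D} across the fragments never reaches {G}, so D → G cannot be enforced without a join — not preserved.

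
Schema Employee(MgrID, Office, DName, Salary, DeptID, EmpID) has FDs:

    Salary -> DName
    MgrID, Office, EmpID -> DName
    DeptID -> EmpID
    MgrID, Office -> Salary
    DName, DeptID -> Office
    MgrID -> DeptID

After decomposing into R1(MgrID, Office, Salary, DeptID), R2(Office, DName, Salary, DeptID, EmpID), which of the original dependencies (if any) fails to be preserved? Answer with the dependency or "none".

none

Salary → DName lies within R2.
MgrID, Office, EmpID → DName: restricted closure across fragments reaches DName.
DeptID → EmpID lies within R2.
MgrID, Office → Salary lies within R1.
DName, DeptID → Office lies within R2.
MgrID → DeptID lies within R1.
Every dependency is enforceable on the fragments, so the decomposition is dependency-preserving.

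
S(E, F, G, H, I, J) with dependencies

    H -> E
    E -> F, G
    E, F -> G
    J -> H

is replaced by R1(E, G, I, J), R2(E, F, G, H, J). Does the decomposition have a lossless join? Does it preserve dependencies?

lossless and dependency-preserving

Lossless test: (E, G, J)⁺ = {E, F, G, H, J}, which contains all of one fragment — lossless.
Dependency preservation: every FD's attributes lie within a single fragment, so each can be enforced locally — preserved.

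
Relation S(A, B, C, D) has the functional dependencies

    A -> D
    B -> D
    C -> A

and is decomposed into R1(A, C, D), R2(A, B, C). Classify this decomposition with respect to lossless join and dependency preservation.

lossless but not dependency-preserving

Lossless test: (A, C)⁺ = {A, C, D}, which contains all of one fragment — lossless.
Dependency preservation: the restricted closure of {B} across the fragments never reaches {D}, so B → D cannot be enforced without a join — not preserved.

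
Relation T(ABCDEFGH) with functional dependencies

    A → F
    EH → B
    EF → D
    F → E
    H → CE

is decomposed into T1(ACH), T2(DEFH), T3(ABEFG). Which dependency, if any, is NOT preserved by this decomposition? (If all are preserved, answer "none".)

Check EH → B: no single fragment contains all of {BEH}, and the restricted closure of {EH} across the fragments never reaches {B}.
A → F is preserved.
EF → D is preserved.
F → E is preserved.
H → CE is preserved.

EH → B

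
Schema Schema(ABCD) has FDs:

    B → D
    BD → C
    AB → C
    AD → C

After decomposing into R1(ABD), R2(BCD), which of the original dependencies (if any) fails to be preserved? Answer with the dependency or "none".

Check AD → C: no single fragment contains all of {ACD}, and the restricted closure of {AD} across the fragments never reaches {C}.
B → D is preserved.
BD → C is preserved.
AB → C is preserved.

AD → C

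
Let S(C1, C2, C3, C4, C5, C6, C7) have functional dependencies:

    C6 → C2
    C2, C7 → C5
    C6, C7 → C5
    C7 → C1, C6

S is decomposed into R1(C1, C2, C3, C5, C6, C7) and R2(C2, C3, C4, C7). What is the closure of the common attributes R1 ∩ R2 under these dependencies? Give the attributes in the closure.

C1, C2, C3, C5, C6, C7

R1 ∩ R2 = {C2, C3, C7}.
C2, C7 → C5 applies, adding C5
C7 → C1, C6 applies, adding C1, C6
Closure: {C1, C2, C3, C5, C6, C7}.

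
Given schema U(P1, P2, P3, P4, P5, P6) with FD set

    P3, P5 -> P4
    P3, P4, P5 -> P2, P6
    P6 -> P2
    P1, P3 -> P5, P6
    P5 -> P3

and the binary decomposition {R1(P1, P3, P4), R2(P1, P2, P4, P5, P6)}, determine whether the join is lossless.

No

Common attributes: R1 ∩ R2 = {P1, P4}.
No dependency enlarges {P1, P4}, so (P1, P4)⁺ = {P1, P4}.
The closure contains neither all of R1 = {P1, P3, P4} nor all of R2 = {P1, P2, P4, P5, P6}, so the common attributes are not a superkey of either fragment. The join is lossy.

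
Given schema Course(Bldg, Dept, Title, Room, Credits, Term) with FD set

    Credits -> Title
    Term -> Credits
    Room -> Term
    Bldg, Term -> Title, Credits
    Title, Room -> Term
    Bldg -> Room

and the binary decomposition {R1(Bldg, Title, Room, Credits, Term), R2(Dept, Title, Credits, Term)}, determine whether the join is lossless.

No

Common attributes: R1 ∩ R2 = {Title, Credits, Term}.
No dependency enlarges {Title, Credits, Term}, so (Title, Credits, Term)⁺ = {Title, Credits, Term}.
The closure contains neither all of R1 = {Bldg, Title, Room, Credits, Term} nor all of R2 = {Dept, Title, Credits, Term}, so the common attributes are not a superkey of either fragment. The join is lossy.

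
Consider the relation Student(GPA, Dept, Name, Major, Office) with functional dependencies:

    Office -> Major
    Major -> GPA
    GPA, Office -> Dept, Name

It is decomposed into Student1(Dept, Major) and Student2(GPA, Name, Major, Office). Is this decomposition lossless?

Common attributes: Student1 ∩ Student2 = {Major}.
Closure of {Major}: Major → GPA applies, adding GPA. So (Major)⁺ = {GPA, Major}.
The closure contains neither all of Student1 = {Dept, Major} nor all of Student2 = {GPA, Name, Major, Office}, so the common attributes are not a superkey of either fragment. The join is lossy.

No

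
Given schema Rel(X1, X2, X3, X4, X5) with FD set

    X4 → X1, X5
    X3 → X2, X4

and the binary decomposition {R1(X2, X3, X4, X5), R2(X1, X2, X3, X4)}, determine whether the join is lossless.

Common attributes: R1 ∩ R2 = {X2, X3, X4}.
Closure of {X2, X3, X4}: X4 → X1, X5 applies, adding X1, X5. So (X2, X3, X4)⁺ = {X1, X2, X3, X4, X5}.
This closure contains every attribute of R1, so R1 ∩ R2 → R1. The join is lossless.

Yes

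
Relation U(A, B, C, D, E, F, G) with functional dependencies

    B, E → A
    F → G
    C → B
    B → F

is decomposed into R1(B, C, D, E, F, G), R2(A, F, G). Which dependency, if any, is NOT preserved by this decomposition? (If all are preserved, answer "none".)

Check B, E → A: no single fragment contains all of {A, B, E}, and the restricted closure of {B, E} across the fragments never reaches {A}.
F → G is preserved.
C → B is preserved.
B → F is preserved.

B, E → A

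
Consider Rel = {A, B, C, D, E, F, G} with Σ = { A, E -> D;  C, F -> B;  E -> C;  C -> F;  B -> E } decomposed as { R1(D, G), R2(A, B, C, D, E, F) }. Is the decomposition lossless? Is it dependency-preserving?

Lossless test: (D)⁺ = {D}, which is a superkey of neither fragment — lossy.
Dependency preservation: every FD's attributes lie within a single fragment, so each can be enforced locally — preserved.

lossy but dependency-preserving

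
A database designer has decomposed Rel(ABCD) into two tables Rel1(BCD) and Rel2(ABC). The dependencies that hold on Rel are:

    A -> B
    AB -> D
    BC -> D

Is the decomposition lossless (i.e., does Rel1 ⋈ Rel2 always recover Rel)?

Common attributes: Rel1 ∩ Rel2 = {BC}.
Closure of {BC}: BC → D applies, adding D. So (BC)⁺ = {BCD}.
This closure contains every attribute of Rel1, so Rel1 ∩ Rel2 → Rel1. The join is lossless.

Yes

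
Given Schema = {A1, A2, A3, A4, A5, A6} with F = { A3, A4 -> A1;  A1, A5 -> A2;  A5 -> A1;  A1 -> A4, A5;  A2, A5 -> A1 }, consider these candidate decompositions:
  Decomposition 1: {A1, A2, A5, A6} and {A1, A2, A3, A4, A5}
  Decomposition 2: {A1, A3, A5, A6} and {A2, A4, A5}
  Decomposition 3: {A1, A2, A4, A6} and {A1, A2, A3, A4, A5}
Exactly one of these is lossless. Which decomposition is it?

Decomposition 2

Decomposition 1: common = {A1, A2, A5}, closure = {A1, A2, A4, A5} → lossy.
Decomposition 2: common = {A5}, closure = {A1, A2, A4, A5} → lossless.
Decomposition 3: common = {A1, A2, A4}, closure = {A1, A2, A4, A5} → lossy.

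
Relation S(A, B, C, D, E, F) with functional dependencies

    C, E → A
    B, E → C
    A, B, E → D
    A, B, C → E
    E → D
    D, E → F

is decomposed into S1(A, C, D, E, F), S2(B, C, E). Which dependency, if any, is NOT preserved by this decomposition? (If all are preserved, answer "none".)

Check A, B, C → E: no single fragment contains all of {A, B, C, E}, and the restricted closure of {A, B, C} across the fragments never reaches {E}.
C, E → A is preserved.
B, E → C is preserved.
A, B, E → D is preserved.
E → D is preserved.
D, E → F is preserved.

A, B, C → E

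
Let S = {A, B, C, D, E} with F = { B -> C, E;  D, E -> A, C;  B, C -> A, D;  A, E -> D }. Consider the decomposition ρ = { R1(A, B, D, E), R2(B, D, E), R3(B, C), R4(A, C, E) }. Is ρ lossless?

Yes

Chase test. Columns are A, B, C, D, E; row i has aⱼ where attribute j ∈ Ri, else bᵢⱼ.
Initial tableau (one row per fragment):
  row 1: a1 a2 b13 a4 a5
  row 2: b21 a2 b23 a4 a5
  row 3: b31 a2 a3 b34 b35
  row 4: a1 b42 a3 b44 a5
Rows 1 and 2 agree on B; apply B→C, E and equate their C, E entries.
Rows 1 and 3 agree on B; apply B→C, E and equate their C, E entries.
Rows 1 and 2 agree on D, E; apply D, E→A, C and equate their A, C entries.
Rows 1 and 3 agree on B, C; apply B, C→A, D and equate their A, D entries.
Rows 1 and 4 agree on A, E; apply A, E→D and equate their D entries.
Row 1 is now all distinguished symbols — the join is lossless.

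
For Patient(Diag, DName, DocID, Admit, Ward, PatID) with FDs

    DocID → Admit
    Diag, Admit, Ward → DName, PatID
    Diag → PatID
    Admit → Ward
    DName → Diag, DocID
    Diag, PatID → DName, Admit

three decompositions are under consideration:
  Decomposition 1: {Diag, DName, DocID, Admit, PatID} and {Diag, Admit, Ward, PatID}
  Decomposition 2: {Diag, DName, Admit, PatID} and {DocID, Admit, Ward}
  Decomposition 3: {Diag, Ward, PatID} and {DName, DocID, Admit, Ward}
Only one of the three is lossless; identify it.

Decomposition 1

Decomposition 1: common = {Diag, Admit, PatID}, closure = {Diag, DName, DocID, Admit, Ward, PatID} → lossless.
Decomposition 2: common = {Admit}, closure = {Admit, Ward} → lossy.
Decomposition 3: common = {Ward}, closure = {Ward} → lossy.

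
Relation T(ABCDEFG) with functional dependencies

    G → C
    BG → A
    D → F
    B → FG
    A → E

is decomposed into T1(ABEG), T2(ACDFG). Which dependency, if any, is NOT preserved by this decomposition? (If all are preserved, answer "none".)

Check B → FG: no single fragment contains all of {BFG}, and the restricted closure of {B} across the fragments never reaches {FG}.
G → C is preserved.
BG → A is preserved.
D → F is preserved.
A → E is preserved.

B → FG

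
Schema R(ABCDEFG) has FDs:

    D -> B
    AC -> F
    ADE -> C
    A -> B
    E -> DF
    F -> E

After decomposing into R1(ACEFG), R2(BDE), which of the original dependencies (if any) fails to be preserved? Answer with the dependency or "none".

A -> B

Check A → B: no single fragment contains all of {AB}, and the restricted closure of {A} across the fragments never reaches {B}.
D → B is preserved.
AC → F is preserved.
ADE → C is preserved.
E → DF is preserved.
F → E is preserved.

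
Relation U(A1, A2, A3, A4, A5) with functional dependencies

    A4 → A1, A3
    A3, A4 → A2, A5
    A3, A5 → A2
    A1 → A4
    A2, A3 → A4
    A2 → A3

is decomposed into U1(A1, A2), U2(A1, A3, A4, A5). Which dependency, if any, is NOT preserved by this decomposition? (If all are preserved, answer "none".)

A4 → A1, A3 lies within U2.
A3, A4 → A2, A5: restricted closure across fragments reaches A2, A5.
A3, A5 → A2: restricted closure across fragments reaches A2.
A1 → A4 lies within U2.
A2, A3 → A4: restricted closure across fragments reaches A4.
A2 → A3: restricted closure across fragments reaches A3.
Every dependency is enforceable on the fragments, so the decomposition is dependency-preserving.

none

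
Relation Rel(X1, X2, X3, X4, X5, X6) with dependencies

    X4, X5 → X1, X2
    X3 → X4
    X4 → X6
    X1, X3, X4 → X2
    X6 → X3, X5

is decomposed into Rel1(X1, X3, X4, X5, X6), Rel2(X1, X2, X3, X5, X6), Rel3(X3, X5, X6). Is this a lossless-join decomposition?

Chase test. Columns are X1, X2, X3, X4, X5, X6; row i has aⱼ where attribute j ∈ Reli, else bᵢⱼ.
Initial tableau (one row per fragment):
  row 1: a1 b12 a3 a4 a5 a6
  row 2: a1 a2 a3 b24 a5 a6
  row 3: b31 b32 a3 b34 a5 a6
Rows 1 and 2 agree on X3; apply X3→X4 and equate their X4 entries.
Rows 1 and 3 agree on X3; apply X3→X4 and equate their X4 entries.
Rows 1 and 2 agree on X1, X3, X4; apply X1, X3, X4→X2 and equate their X2 entries.
Rows 1 and 3 agree on X4, X5; apply X4, X5→X1, X2 and equate their X1, X2 entries.
Row 1 is now all distinguished symbols — the join is lossless.

Yes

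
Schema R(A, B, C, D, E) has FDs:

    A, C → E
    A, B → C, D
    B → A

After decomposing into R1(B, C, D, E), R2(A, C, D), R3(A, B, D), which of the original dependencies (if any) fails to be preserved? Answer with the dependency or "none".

Check A, C → E: no single fragment contains all of {A, C, E}, and the restricted closure of {A, C} across the fragments never reaches {E}.
A, B → C, D is preserved.
B → A is preserved.

A, C → E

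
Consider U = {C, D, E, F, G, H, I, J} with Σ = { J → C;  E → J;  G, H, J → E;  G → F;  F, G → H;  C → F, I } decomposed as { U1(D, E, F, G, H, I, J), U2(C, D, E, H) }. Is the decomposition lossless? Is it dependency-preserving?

Lossless test: (D, E, H)⁺ = {C, D, E, F, H, I, J}, which contains all of one fragment — lossless.
Dependency preservation: the restricted closure of {J} across the fragments never reaches {C}, so J → C cannot be enforced without a join — not preserved.

lossless but not dependency-preserving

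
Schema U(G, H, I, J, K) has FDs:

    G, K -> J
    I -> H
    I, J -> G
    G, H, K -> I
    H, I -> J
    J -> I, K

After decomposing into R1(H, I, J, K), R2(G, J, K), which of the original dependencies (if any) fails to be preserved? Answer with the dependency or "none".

none

G, K → J lies within R2.
I → H lies within R1.
I, J → G: restricted closure across fragments reaches G.
G, H, K → I: restricted closure across fragments reaches I.
H, I → J lies within R1.
J → I, K lies within R1.
Every dependency is enforceable on the fragments, so the decomposition is dependency-preserving.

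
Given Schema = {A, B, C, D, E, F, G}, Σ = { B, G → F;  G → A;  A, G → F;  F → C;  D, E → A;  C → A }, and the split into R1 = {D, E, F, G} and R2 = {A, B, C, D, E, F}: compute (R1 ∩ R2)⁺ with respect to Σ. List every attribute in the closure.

R1 ∩ R2 = {D, E, F}.
F → C applies, adding C
D, E → A applies, adding A
Closure: {A, C, D, E, F}.

A, C, D, E, F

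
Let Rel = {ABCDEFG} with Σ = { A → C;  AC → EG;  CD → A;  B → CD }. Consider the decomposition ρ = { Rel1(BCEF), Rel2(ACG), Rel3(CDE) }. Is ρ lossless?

Chase test. Columns are ABCDEFG; row i has aⱼ where attribute j ∈ Reli, else bᵢⱼ.
Initial tableau (one row per fragment):
  row 1: b11 a2 a3 b14 a5 a6 b17
  row 2: a1 b22 a3 b24 b25 b26 a7
  row 3: b31 b32 a3 a4 a5 b36 b37
No row becomes fully distinguished — the join is lossy.

No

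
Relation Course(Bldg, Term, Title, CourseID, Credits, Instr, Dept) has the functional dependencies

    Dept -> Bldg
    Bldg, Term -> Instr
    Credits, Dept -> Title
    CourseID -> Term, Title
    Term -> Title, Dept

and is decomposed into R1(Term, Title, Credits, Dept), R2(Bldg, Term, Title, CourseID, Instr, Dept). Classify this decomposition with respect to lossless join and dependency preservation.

lossy but dependency-preserving

Lossless test: (Term, Title, Dept)⁺ = {Bldg, Term, Title, Instr, Dept}, which is a superkey of neither fragment — lossy.
Dependency preservation: every FD's attributes lie within a single fragment, so each can be enforced locally — preserved.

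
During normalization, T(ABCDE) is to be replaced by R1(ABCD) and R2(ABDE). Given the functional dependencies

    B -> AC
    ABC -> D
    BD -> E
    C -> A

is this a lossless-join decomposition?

Yes

Common attributes: R1 ∩ R2 = {ABD}.
Closure of {ABD}: B → AC applies, adding C; BD → E applies, adding E. So (ABD)⁺ = {ABCDE}.
This closure contains every attribute of R1, so R1 ∩ R2 → R1. The join is lossless.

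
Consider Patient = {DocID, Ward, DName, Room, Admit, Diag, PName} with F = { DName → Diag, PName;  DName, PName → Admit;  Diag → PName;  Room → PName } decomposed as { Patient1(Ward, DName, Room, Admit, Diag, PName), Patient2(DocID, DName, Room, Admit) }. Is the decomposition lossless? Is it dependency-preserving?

lossy but dependency-preserving

Lossless test: (DName, Room, Admit)⁺ = {DName, Room, Admit, Diag, PName}, which is a superkey of neither fragment — lossy.
Dependency preservation: every FD's attributes lie within a single fragment, so each can be enforced locally — preserved.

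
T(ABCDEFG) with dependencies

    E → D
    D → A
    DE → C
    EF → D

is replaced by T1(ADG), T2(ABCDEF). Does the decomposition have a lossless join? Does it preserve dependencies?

Lossless test: (AD)⁺ = {AD}, which is a superkey of neither fragment — lossy.
Dependency preservation: every FD's attributes lie within a single fragment, so each can be enforced locally — preserved.

lossy but dependency-preserving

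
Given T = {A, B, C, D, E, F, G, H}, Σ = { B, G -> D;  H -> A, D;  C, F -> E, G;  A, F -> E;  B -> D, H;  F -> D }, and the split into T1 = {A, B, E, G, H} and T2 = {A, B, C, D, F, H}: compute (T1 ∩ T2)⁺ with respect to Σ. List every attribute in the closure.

T1 ∩ T2 = {A, B, H}.
H → A, D applies, adding D
Closure: {A, B, D, H}.

A, B, D, H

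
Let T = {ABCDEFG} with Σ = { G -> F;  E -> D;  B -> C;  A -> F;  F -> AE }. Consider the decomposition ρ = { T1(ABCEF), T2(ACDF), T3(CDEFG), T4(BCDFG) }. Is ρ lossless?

Chase test. Columns are ABCDEFG; row i has aⱼ where attribute j ∈ Ti, else bᵢⱼ.
Initial tableau (one row per fragment):
  row 1: a1 a2 a3 b14 a5 a6 b17
  row 2: a1 b22 a3 a4 b25 a6 b27
  row 3: b31 b32 a3 a4 a5 a6 a7
  row 4: b41 a2 a3 a4 b45 a6 a7
Rows 1 and 3 agree on E; apply E→D and equate their D entries.
Rows 1 and 2 agree on F; apply F→AE and equate their AE entries.
Rows 1 and 3 agree on F; apply F→AE and equate their AE entries.
Rows 1 and 4 agree on F; apply F→AE and equate their AE entries.
Row 4 is now all distinguished symbols — the join is lossless.

Yes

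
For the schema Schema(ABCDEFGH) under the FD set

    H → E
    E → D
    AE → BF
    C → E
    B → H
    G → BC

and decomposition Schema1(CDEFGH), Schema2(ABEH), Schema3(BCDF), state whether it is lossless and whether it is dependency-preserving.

lossy and not dependency-preserving

Lossless test (chase): Rows 1 and 2 agree on E; apply E→D and equate their D entries. Rows 1 and 3 agree on C; apply C→E and equate their E entries. Rows 2 and 3 agree on B; apply B→H and equate their H entries. No row becomes fully distinguished — the join is lossy.
Dependency preservation: the restricted closure of {AE} across the fragments never reaches {BF}, so AE → BF cannot be enforced without a join — not preserved.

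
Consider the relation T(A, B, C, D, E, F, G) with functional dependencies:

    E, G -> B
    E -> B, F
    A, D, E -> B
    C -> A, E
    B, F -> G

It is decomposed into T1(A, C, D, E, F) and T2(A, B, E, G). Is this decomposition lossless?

Common attributes: T1 ∩ T2 = {A, E}.
Closure of {A, E}: E → B, F applies, adding B, F; B, F → G applies, adding G. So (A, E)⁺ = {A, B, E, F, G}.
This closure contains every attribute of T2, so T1 ∩ T2 → T2. The join is lossless.

Yes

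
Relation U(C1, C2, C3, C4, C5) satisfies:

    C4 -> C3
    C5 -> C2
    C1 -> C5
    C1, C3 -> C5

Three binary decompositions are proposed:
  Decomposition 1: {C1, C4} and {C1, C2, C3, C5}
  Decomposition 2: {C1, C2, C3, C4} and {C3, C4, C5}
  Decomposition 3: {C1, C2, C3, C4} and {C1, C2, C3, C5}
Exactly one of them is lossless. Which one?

Decomposition 3

Decomposition 1: common = {C1}, closure = {C1, C2, C5} → lossy.
Decomposition 2: common = {C3, C4}, closure = {C3, C4} → lossy.
Decomposition 3: common = {C1, C2, C3}, closure = {C1, C2, C3, C5} → lossless.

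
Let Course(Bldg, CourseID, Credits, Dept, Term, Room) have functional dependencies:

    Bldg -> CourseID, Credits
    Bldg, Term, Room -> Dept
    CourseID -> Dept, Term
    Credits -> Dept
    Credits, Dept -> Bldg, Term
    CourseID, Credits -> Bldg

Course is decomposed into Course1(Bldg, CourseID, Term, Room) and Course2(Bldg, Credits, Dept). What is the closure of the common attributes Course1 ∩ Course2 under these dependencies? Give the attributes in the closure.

Course1 ∩ Course2 = {Bldg}.
Bldg → CourseID, Credits applies, adding CourseID, Credits
CourseID → Dept, Term applies, adding Dept, Term
Closure: {Bldg, CourseID, Credits, Dept, Term}.

Bldg, CourseID, Credits, Dept, Term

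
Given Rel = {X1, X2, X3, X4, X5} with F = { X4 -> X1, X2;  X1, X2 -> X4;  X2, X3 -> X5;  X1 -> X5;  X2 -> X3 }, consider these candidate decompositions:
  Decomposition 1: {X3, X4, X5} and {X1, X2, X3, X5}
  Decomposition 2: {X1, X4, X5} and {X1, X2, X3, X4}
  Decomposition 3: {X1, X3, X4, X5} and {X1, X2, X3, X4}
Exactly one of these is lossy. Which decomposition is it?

Decomposition 1: common = {X3, X5}, closure = {X3, X5} → lossy.
Decomposition 2: common = {X1, X4}, closure = {X1, X2, X3, X4, X5} → lossless.
Decomposition 3: common = {X1, X3, X4}, closure = {X1, X2, X3, X4, X5} → lossless.

Decomposition 1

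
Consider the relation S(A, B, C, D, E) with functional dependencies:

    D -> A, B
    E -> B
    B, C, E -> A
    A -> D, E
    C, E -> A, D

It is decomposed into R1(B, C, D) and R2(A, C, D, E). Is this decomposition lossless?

Yes

Common attributes: R1 ∩ R2 = {C, D}.
Closure of {C, D}: D → A, B applies, adding A, B; A → D, E applies, adding E. So (C, D)⁺ = {A, B, C, D, E}.
This closure contains every attribute of R1, so R1 ∩ R2 → R1. The join is lossless.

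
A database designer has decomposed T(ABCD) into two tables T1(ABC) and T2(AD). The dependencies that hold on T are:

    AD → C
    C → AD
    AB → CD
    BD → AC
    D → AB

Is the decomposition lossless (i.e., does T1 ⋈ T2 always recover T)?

No

Common attributes: T1 ∩ T2 = {A}.
No dependency enlarges {A}, so (A)⁺ = {A}.
The closure contains neither all of T1 = {ABC} nor all of T2 = {AD}, so the common attributes are not a superkey of either fragment. The join is lossy.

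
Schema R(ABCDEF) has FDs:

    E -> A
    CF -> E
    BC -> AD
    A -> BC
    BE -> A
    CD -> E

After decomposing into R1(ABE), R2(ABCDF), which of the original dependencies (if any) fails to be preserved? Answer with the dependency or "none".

none

E → A lies within R1.
CF → E: restricted closure across fragments reaches E.
BC → AD lies within R2.
A → BC lies within R2.
BE → A lies within R1.
CD → E: restricted closure across fragments reaches E.
Every dependency is enforceable on the fragments, so the decomposition is dependency-preserving.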